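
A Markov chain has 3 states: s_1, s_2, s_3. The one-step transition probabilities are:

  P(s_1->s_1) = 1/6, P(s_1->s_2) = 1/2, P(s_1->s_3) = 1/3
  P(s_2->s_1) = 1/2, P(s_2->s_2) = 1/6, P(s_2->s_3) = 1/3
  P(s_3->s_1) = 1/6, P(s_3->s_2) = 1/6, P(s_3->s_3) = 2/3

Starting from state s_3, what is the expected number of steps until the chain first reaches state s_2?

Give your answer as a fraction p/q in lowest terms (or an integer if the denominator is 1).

Answer: 9/2

Derivation:
Let h_i = expected steps to first reach s_2 from state i.
Boundary: h_s_2 = 0.
First-step equations for the other states:
  h_s_1 = 1 + 1/6*h_s_1 + 1/2*h_s_2 + 1/3*h_s_3
  h_s_3 = 1 + 1/6*h_s_1 + 1/6*h_s_2 + 2/3*h_s_3

Substituting h_s_2 = 0 and rearranging gives the linear system (I - Q) h = 1:
  [5/6, -1/3] . (h_s_1, h_s_3) = 1
  [-1/6, 1/3] . (h_s_1, h_s_3) = 1

Solving yields:
  h_s_1 = 3
  h_s_3 = 9/2

Starting state is s_3, so the expected hitting time is h_s_3 = 9/2.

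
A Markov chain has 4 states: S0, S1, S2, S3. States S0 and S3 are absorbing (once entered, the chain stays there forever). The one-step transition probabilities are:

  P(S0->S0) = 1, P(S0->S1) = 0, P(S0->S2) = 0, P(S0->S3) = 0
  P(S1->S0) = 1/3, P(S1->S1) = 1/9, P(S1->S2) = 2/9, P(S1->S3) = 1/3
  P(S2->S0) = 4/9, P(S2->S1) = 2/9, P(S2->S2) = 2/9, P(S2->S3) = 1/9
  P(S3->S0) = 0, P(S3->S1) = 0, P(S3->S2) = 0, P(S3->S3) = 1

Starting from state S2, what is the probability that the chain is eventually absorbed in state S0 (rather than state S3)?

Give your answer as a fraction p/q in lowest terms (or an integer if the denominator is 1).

Let a_i = P(absorbed in S0 | start in state i).
Boundary conditions: a_S0 = 1, a_S3 = 0.
For each transient state i, a_i = sum_j P(i->j) * a_j:
  a_S1 = 1/3*a_S0 + 1/9*a_S1 + 2/9*a_S2 + 1/3*a_S3
  a_S2 = 4/9*a_S0 + 2/9*a_S1 + 2/9*a_S2 + 1/9*a_S3

Substituting a_S0 = 1 and a_S3 = 0, rearrange to (I - Q) a = r where r[i] = P(i -> S0):
  [8/9, -2/9] . (a_S1, a_S2) = 1/3
  [-2/9, 7/9] . (a_S1, a_S2) = 4/9

Solving yields:
  a_S1 = 29/52
  a_S2 = 19/26

Starting state is S2, so the absorption probability is a_S2 = 19/26.

Answer: 19/26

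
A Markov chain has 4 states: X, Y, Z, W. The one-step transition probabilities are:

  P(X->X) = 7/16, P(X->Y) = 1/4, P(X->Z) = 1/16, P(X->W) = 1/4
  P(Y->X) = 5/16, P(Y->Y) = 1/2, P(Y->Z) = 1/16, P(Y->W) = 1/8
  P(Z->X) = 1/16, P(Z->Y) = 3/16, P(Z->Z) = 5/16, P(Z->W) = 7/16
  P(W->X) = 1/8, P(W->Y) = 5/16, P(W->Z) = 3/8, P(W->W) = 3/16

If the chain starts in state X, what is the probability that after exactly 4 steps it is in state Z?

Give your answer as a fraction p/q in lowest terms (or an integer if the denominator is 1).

Answer: 11475/65536

Derivation:
Computing P^4 by repeated multiplication:
P^1 =
  X: [7/16, 1/4, 1/16, 1/4]
  Y: [5/16, 1/2, 1/16, 1/8]
  Z: [1/16, 3/16, 5/16, 7/16]
  W: [1/8, 5/16, 3/8, 3/16]
P^2 =
  X: [39/128, 83/256, 5/32, 55/256]
  Y: [5/16, 97/256, 15/128, 49/256]
  Z: [41/256, 39/128, 71/256, 33/128]
  W: [51/256, 81/256, 55/256, 69/256]
P^3 =
  X: [1111/4096, 1371/4096, 691/4096, 923/4096]
  Y: [1173/4096, 1431/4096, 621/4096, 871/4096]
  Z: [55/256, 1331/4096, 435/2048, 1015/4096]
  W: [955/4096, 681/2048, 821/4096, 479/2048]
P^4 =
  X: [17169/65536, 5525/16384, 11475/65536, 1849/8192]
  Y: [17729/65536, 11179/32768, 10935/65536, 7257/32768]
  Z: [15715/65536, 21853/65536, 12651/65536, 15317/65536]
  W: [2029/8192, 21969/65536, 6085/32768, 15165/65536]

(P^4)[X -> Z] = 11475/65536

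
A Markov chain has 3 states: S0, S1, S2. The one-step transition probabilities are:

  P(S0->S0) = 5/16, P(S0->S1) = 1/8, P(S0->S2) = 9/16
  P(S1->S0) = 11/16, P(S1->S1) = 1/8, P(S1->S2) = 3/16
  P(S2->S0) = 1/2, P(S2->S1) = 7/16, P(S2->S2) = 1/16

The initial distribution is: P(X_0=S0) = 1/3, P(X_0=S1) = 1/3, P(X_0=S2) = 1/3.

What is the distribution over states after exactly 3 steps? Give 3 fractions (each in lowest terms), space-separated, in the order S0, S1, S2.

Answer: 233/512 1423/6144 1925/6144

Derivation:
Propagating the distribution step by step (d_{t+1} = d_t * P):
d_0 = (S0=1/3, S1=1/3, S2=1/3)
  d_1[S0] = 1/3*5/16 + 1/3*11/16 + 1/3*1/2 = 1/2
  d_1[S1] = 1/3*1/8 + 1/3*1/8 + 1/3*7/16 = 11/48
  d_1[S2] = 1/3*9/16 + 1/3*3/16 + 1/3*1/16 = 13/48
d_1 = (S0=1/2, S1=11/48, S2=13/48)
  d_2[S0] = 1/2*5/16 + 11/48*11/16 + 13/48*1/2 = 115/256
  d_2[S1] = 1/2*1/8 + 11/48*1/8 + 13/48*7/16 = 161/768
  d_2[S2] = 1/2*9/16 + 11/48*3/16 + 13/48*1/16 = 131/384
d_2 = (S0=115/256, S1=161/768, S2=131/384)
  d_3[S0] = 115/256*5/16 + 161/768*11/16 + 131/384*1/2 = 233/512
  d_3[S1] = 115/256*1/8 + 161/768*1/8 + 131/384*7/16 = 1423/6144
  d_3[S2] = 115/256*9/16 + 161/768*3/16 + 131/384*1/16 = 1925/6144
d_3 = (S0=233/512, S1=1423/6144, S2=1925/6144)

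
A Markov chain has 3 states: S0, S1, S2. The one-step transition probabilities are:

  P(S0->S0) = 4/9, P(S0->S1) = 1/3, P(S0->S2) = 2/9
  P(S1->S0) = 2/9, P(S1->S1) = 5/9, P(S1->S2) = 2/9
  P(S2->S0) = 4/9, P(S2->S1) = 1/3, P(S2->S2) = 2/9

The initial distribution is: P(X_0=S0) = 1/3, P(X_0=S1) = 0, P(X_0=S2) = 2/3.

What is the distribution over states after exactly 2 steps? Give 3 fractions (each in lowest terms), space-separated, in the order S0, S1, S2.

Propagating the distribution step by step (d_{t+1} = d_t * P):
d_0 = (S0=1/3, S1=0, S2=2/3)
  d_1[S0] = 1/3*4/9 + 0*2/9 + 2/3*4/9 = 4/9
  d_1[S1] = 1/3*1/3 + 0*5/9 + 2/3*1/3 = 1/3
  d_1[S2] = 1/3*2/9 + 0*2/9 + 2/3*2/9 = 2/9
d_1 = (S0=4/9, S1=1/3, S2=2/9)
  d_2[S0] = 4/9*4/9 + 1/3*2/9 + 2/9*4/9 = 10/27
  d_2[S1] = 4/9*1/3 + 1/3*5/9 + 2/9*1/3 = 11/27
  d_2[S2] = 4/9*2/9 + 1/3*2/9 + 2/9*2/9 = 2/9
d_2 = (S0=10/27, S1=11/27, S2=2/9)

Answer: 10/27 11/27 2/9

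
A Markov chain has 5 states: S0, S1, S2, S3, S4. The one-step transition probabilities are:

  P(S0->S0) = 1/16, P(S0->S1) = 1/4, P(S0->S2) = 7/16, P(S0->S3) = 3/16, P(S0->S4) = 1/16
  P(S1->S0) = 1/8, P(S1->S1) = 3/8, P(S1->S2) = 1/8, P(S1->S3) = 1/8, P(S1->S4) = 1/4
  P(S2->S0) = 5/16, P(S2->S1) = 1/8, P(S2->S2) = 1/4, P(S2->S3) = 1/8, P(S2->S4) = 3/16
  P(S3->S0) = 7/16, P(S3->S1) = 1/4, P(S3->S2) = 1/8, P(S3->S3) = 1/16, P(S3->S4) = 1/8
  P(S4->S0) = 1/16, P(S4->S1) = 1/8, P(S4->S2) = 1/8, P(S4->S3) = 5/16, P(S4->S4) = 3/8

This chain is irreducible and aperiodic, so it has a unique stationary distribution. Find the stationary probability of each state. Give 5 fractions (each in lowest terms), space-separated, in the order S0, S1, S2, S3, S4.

Answer: 5102/26655 2009/8885 1126/5331 881/5331 5491/26655

Derivation:
The stationary distribution satisfies pi = pi * P, i.e.:
  pi_S0 = 1/16*pi_S0 + 1/8*pi_S1 + 5/16*pi_S2 + 7/16*pi_S3 + 1/16*pi_S4
  pi_S1 = 1/4*pi_S0 + 3/8*pi_S1 + 1/8*pi_S2 + 1/4*pi_S3 + 1/8*pi_S4
  pi_S2 = 7/16*pi_S0 + 1/8*pi_S1 + 1/4*pi_S2 + 1/8*pi_S3 + 1/8*pi_S4
  pi_S3 = 3/16*pi_S0 + 1/8*pi_S1 + 1/8*pi_S2 + 1/16*pi_S3 + 5/16*pi_S4
  pi_S4 = 1/16*pi_S0 + 1/4*pi_S1 + 3/16*pi_S2 + 1/8*pi_S3 + 3/8*pi_S4
with normalization: pi_S0 + pi_S1 + pi_S2 + pi_S3 + pi_S4 = 1.

Using the first 4 balance equations plus normalization, the linear system A*pi = b is:
  [-15/16, 1/8, 5/16, 7/16, 1/16] . pi = 0
  [1/4, -5/8, 1/8, 1/4, 1/8] . pi = 0
  [7/16, 1/8, -3/4, 1/8, 1/8] . pi = 0
  [3/16, 1/8, 1/8, -15/16, 5/16] . pi = 0
  [1, 1, 1, 1, 1] . pi = 1

Solving yields:
  pi_S0 = 5102/26655
  pi_S1 = 2009/8885
  pi_S2 = 1126/5331
  pi_S3 = 881/5331
  pi_S4 = 5491/26655

Verification (pi * P):
  5102/26655*1/16 + 2009/8885*1/8 + 1126/5331*5/16 + 881/5331*7/16 + 5491/26655*1/16 = 5102/26655 = pi_S0  (ok)
  5102/26655*1/4 + 2009/8885*3/8 + 1126/5331*1/8 + 881/5331*1/4 + 5491/26655*1/8 = 2009/8885 = pi_S1  (ok)
  5102/26655*7/16 + 2009/8885*1/8 + 1126/5331*1/4 + 881/5331*1/8 + 5491/26655*1/8 = 1126/5331 = pi_S2  (ok)
  5102/26655*3/16 + 2009/8885*1/8 + 1126/5331*1/8 + 881/5331*1/16 + 5491/26655*5/16 = 881/5331 = pi_S3  (ok)
  5102/26655*1/16 + 2009/8885*1/4 + 1126/5331*3/16 + 881/5331*1/8 + 5491/26655*3/8 = 5491/26655 = pi_S4  (ok)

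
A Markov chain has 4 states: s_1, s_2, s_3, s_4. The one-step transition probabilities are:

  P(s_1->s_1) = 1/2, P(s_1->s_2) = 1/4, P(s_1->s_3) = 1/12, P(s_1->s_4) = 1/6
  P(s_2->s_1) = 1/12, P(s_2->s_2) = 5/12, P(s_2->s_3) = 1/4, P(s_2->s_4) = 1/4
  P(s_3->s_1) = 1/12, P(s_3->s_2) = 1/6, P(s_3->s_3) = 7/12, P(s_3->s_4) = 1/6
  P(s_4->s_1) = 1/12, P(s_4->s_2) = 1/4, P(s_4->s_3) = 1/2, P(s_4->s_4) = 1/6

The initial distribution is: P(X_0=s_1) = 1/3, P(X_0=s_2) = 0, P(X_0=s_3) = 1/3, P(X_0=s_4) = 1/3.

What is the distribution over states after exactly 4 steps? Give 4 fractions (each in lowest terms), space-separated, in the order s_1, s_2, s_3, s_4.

Propagating the distribution step by step (d_{t+1} = d_t * P):
d_0 = (s_1=1/3, s_2=0, s_3=1/3, s_4=1/3)
  d_1[s_1] = 1/3*1/2 + 0*1/12 + 1/3*1/12 + 1/3*1/12 = 2/9
  d_1[s_2] = 1/3*1/4 + 0*5/12 + 1/3*1/6 + 1/3*1/4 = 2/9
  d_1[s_3] = 1/3*1/12 + 0*1/4 + 1/3*7/12 + 1/3*1/2 = 7/18
  d_1[s_4] = 1/3*1/6 + 0*1/4 + 1/3*1/6 + 1/3*1/6 = 1/6
d_1 = (s_1=2/9, s_2=2/9, s_3=7/18, s_4=1/6)
  d_2[s_1] = 2/9*1/2 + 2/9*1/12 + 7/18*1/12 + 1/6*1/12 = 19/108
  d_2[s_2] = 2/9*1/4 + 2/9*5/12 + 7/18*1/6 + 1/6*1/4 = 55/216
  d_2[s_3] = 2/9*1/12 + 2/9*1/4 + 7/18*7/12 + 1/6*1/2 = 83/216
  d_2[s_4] = 2/9*1/6 + 2/9*1/4 + 7/18*1/6 + 1/6*1/6 = 5/27
d_2 = (s_1=19/108, s_2=55/216, s_3=83/216, s_4=5/27)
  d_3[s_1] = 19/108*1/2 + 55/216*1/12 + 83/216*1/12 + 5/27*1/12 = 203/1296
  d_3[s_2] = 19/108*1/4 + 55/216*5/12 + 83/216*1/6 + 5/27*1/4 = 25/96
  d_3[s_3] = 19/108*1/12 + 55/216*1/4 + 83/216*7/12 + 5/27*1/2 = 32/81
  d_3[s_4] = 19/108*1/6 + 55/216*1/4 + 83/216*1/6 + 5/27*1/6 = 487/2592
d_3 = (s_1=203/1296, s_2=25/96, s_3=32/81, s_4=487/2592)
  d_4[s_1] = 203/1296*1/2 + 25/96*1/12 + 32/81*1/12 + 487/2592*1/12 = 2311/15552
  d_4[s_2] = 203/1296*1/4 + 25/96*5/12 + 32/81*1/6 + 487/2592*1/4 = 4051/15552
  d_4[s_3] = 203/1296*1/12 + 25/96*1/4 + 32/81*7/12 + 487/2592*1/2 = 12521/31104
  d_4[s_4] = 203/1296*1/6 + 25/96*1/4 + 32/81*1/6 + 487/2592*1/6 = 217/1152
d_4 = (s_1=2311/15552, s_2=4051/15552, s_3=12521/31104, s_4=217/1152)

Answer: 2311/15552 4051/15552 12521/31104 217/1152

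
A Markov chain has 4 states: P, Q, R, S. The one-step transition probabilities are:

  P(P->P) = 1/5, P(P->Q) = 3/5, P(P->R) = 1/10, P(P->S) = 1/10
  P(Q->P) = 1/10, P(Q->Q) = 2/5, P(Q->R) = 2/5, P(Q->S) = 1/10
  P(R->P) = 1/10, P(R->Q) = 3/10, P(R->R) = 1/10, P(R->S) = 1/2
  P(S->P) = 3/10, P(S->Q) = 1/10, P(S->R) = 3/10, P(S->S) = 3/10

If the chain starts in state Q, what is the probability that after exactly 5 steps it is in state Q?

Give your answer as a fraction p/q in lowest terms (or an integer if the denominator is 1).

Computing P^5 by repeated multiplication:
P^1 =
  P: [1/5, 3/5, 1/10, 1/10]
  Q: [1/10, 2/5, 2/5, 1/10]
  R: [1/10, 3/10, 1/10, 1/2]
  S: [3/10, 1/10, 3/10, 3/10]
P^2 =
  P: [7/50, 2/5, 3/10, 4/25]
  Q: [13/100, 7/20, 6/25, 7/25]
  R: [21/100, 13/50, 29/100, 6/25]
  S: [19/100, 17/50, 19/100, 7/25]
P^3 =
  P: [73/500, 7/20, 63/250, 63/250]
  Q: [169/1000, 159/500, 261/1000, 63/250]
  R: [169/1000, 341/1000, 113/500, 33/125]
  S: [7/40, 67/200, 129/500, 29/125]
P^4 =
  P: [33/200, 821/2500, 1277/5000, 157/625]
  Q: [1673/10000, 3321/10000, 1229/5000, 637/2500]
  R: [1697/10000, 83/250, 2551/10000, 152/625]
  S: [1639/10000, 849/2500, 2469/10000, 156/625]
P^5 =
  P: [8337/50000, 3321/10000, 6219/25000, 631/2500]
  Q: [16769/100000, 8311/25000, 25059/100000, 779/3125]
  R: [16561/100000, 33547/100000, 3103/12500, 6267/25000]
  S: [16631/100000, 33321/100000, 1259/5000, 6217/25000]

(P^5)[Q -> Q] = 8311/25000

Answer: 8311/25000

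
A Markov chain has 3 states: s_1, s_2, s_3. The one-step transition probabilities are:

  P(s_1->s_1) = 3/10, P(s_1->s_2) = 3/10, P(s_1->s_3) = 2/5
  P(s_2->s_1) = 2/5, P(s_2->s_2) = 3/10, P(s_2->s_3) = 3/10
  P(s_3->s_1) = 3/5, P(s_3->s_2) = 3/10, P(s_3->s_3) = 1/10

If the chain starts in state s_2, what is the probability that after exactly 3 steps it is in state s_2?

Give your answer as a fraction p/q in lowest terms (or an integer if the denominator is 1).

Answer: 3/10

Derivation:
Computing P^3 by repeated multiplication:
P^1 =
  s_1: [3/10, 3/10, 2/5]
  s_2: [2/5, 3/10, 3/10]
  s_3: [3/5, 3/10, 1/10]
P^2 =
  s_1: [9/20, 3/10, 1/4]
  s_2: [21/50, 3/10, 7/25]
  s_3: [9/25, 3/10, 17/50]
P^3 =
  s_1: [81/200, 3/10, 59/200]
  s_2: [207/500, 3/10, 143/500]
  s_3: [54/125, 3/10, 67/250]

(P^3)[s_2 -> s_2] = 3/10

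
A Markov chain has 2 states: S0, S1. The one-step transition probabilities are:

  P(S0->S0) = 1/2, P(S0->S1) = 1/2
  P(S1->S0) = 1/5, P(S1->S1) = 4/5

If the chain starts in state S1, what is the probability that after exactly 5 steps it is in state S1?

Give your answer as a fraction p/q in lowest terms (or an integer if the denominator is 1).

Computing P^5 by repeated multiplication:
P^1 =
  S0: [1/2, 1/2]
  S1: [1/5, 4/5]
P^2 =
  S0: [7/20, 13/20]
  S1: [13/50, 37/50]
P^3 =
  S0: [61/200, 139/200]
  S1: [139/500, 361/500]
P^4 =
  S0: [583/2000, 1417/2000]
  S1: [1417/5000, 3583/5000]
P^5 =
  S0: [5749/20000, 14251/20000]
  S1: [14251/50000, 35749/50000]

(P^5)[S1 -> S1] = 35749/50000

Answer: 35749/50000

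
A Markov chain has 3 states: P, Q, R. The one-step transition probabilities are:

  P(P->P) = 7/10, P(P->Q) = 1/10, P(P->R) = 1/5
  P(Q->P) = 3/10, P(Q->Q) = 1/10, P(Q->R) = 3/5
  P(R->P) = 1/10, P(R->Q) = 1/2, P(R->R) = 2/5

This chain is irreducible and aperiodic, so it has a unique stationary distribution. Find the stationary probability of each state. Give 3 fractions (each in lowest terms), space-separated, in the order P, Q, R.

The stationary distribution satisfies pi = pi * P, i.e.:
  pi_P = 7/10*pi_P + 3/10*pi_Q + 1/10*pi_R
  pi_Q = 1/10*pi_P + 1/10*pi_Q + 1/2*pi_R
  pi_R = 1/5*pi_P + 3/5*pi_Q + 2/5*pi_R
with normalization: pi_P + pi_Q + pi_R = 1.

Using the first 2 balance equations plus normalization, the linear system A*pi = b is:
  [-3/10, 3/10, 1/10] . pi = 0
  [1/10, -9/10, 1/2] . pi = 0
  [1, 1, 1] . pi = 1

Solving yields:
  pi_P = 3/8
  pi_Q = 1/4
  pi_R = 3/8

Verification (pi * P):
  3/8*7/10 + 1/4*3/10 + 3/8*1/10 = 3/8 = pi_P  (ok)
  3/8*1/10 + 1/4*1/10 + 3/8*1/2 = 1/4 = pi_Q  (ok)
  3/8*1/5 + 1/4*3/5 + 3/8*2/5 = 3/8 = pi_R  (ok)

Answer: 3/8 1/4 3/8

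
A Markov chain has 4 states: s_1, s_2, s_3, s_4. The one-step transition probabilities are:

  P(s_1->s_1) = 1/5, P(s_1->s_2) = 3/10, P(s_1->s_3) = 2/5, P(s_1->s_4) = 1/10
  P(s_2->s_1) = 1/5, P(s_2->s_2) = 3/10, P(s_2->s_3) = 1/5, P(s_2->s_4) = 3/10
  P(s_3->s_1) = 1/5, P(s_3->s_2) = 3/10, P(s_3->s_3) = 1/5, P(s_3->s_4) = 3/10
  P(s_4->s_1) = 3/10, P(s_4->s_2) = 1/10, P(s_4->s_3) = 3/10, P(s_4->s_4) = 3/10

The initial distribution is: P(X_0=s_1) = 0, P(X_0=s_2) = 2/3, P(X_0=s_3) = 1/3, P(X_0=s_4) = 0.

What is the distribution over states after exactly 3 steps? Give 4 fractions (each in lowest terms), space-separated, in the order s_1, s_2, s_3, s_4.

Propagating the distribution step by step (d_{t+1} = d_t * P):
d_0 = (s_1=0, s_2=2/3, s_3=1/3, s_4=0)
  d_1[s_1] = 0*1/5 + 2/3*1/5 + 1/3*1/5 + 0*3/10 = 1/5
  d_1[s_2] = 0*3/10 + 2/3*3/10 + 1/3*3/10 + 0*1/10 = 3/10
  d_1[s_3] = 0*2/5 + 2/3*1/5 + 1/3*1/5 + 0*3/10 = 1/5
  d_1[s_4] = 0*1/10 + 2/3*3/10 + 1/3*3/10 + 0*3/10 = 3/10
d_1 = (s_1=1/5, s_2=3/10, s_3=1/5, s_4=3/10)
  d_2[s_1] = 1/5*1/5 + 3/10*1/5 + 1/5*1/5 + 3/10*3/10 = 23/100
  d_2[s_2] = 1/5*3/10 + 3/10*3/10 + 1/5*3/10 + 3/10*1/10 = 6/25
  d_2[s_3] = 1/5*2/5 + 3/10*1/5 + 1/5*1/5 + 3/10*3/10 = 27/100
  d_2[s_4] = 1/5*1/10 + 3/10*3/10 + 1/5*3/10 + 3/10*3/10 = 13/50
d_2 = (s_1=23/100, s_2=6/25, s_3=27/100, s_4=13/50)
  d_3[s_1] = 23/100*1/5 + 6/25*1/5 + 27/100*1/5 + 13/50*3/10 = 113/500
  d_3[s_2] = 23/100*3/10 + 6/25*3/10 + 27/100*3/10 + 13/50*1/10 = 31/125
  d_3[s_3] = 23/100*2/5 + 6/25*1/5 + 27/100*1/5 + 13/50*3/10 = 34/125
  d_3[s_4] = 23/100*1/10 + 6/25*3/10 + 27/100*3/10 + 13/50*3/10 = 127/500
d_3 = (s_1=113/500, s_2=31/125, s_3=34/125, s_4=127/500)

Answer: 113/500 31/125 34/125 127/500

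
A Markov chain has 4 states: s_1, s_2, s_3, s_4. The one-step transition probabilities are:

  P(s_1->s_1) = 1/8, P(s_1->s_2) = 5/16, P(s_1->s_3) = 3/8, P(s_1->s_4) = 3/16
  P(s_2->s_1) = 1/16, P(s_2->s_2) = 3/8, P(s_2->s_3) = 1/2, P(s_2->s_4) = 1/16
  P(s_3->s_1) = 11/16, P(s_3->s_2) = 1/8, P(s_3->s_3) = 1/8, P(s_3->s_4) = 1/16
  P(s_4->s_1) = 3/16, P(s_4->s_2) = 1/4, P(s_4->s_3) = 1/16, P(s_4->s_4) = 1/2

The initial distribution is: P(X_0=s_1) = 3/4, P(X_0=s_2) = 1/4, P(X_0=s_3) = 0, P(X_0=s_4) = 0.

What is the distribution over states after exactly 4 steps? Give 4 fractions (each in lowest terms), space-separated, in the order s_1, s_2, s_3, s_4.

Propagating the distribution step by step (d_{t+1} = d_t * P):
d_0 = (s_1=3/4, s_2=1/4, s_3=0, s_4=0)
  d_1[s_1] = 3/4*1/8 + 1/4*1/16 + 0*11/16 + 0*3/16 = 7/64
  d_1[s_2] = 3/4*5/16 + 1/4*3/8 + 0*1/8 + 0*1/4 = 21/64
  d_1[s_3] = 3/4*3/8 + 1/4*1/2 + 0*1/8 + 0*1/16 = 13/32
  d_1[s_4] = 3/4*3/16 + 1/4*1/16 + 0*1/16 + 0*1/2 = 5/32
d_1 = (s_1=7/64, s_2=21/64, s_3=13/32, s_4=5/32)
  d_2[s_1] = 7/64*1/8 + 21/64*1/16 + 13/32*11/16 + 5/32*3/16 = 351/1024
  d_2[s_2] = 7/64*5/16 + 21/64*3/8 + 13/32*1/8 + 5/32*1/4 = 253/1024
  d_2[s_3] = 7/64*3/8 + 21/64*1/2 + 13/32*1/8 + 5/32*1/16 = 17/64
  d_2[s_4] = 7/64*3/16 + 21/64*1/16 + 13/32*1/16 + 5/32*1/2 = 37/256
d_2 = (s_1=351/1024, s_2=253/1024, s_3=17/64, s_4=37/256)
  d_3[s_1] = 351/1024*1/8 + 253/1024*1/16 + 17/64*11/16 + 37/256*3/16 = 4391/16384
  d_3[s_2] = 351/1024*5/16 + 253/1024*3/8 + 17/64*1/8 + 37/256*1/4 = 4409/16384
  d_3[s_3] = 351/1024*3/8 + 253/1024*1/2 + 17/64*1/8 + 37/256*1/16 = 2411/8192
  d_3[s_4] = 351/1024*3/16 + 253/1024*1/16 + 17/64*1/16 + 37/256*1/2 = 1381/8192
d_3 = (s_1=4391/16384, s_2=4409/16384, s_3=2411/8192, s_4=1381/8192)
  d_4[s_1] = 4391/16384*1/8 + 4409/16384*1/16 + 2411/8192*11/16 + 1381/8192*3/16 = 74519/262144
  d_4[s_2] = 4391/16384*5/16 + 4409/16384*3/8 + 2411/8192*1/8 + 1381/8192*1/4 = 69101/262144
  d_4[s_3] = 4391/16384*3/8 + 4409/16384*1/2 + 2411/8192*1/8 + 1381/8192*1/16 = 9253/32768
  d_4[s_4] = 4391/16384*3/16 + 4409/16384*1/16 + 2411/8192*1/16 + 1381/8192*1/2 = 11125/65536
d_4 = (s_1=74519/262144, s_2=69101/262144, s_3=9253/32768, s_4=11125/65536)

Answer: 74519/262144 69101/262144 9253/32768 11125/65536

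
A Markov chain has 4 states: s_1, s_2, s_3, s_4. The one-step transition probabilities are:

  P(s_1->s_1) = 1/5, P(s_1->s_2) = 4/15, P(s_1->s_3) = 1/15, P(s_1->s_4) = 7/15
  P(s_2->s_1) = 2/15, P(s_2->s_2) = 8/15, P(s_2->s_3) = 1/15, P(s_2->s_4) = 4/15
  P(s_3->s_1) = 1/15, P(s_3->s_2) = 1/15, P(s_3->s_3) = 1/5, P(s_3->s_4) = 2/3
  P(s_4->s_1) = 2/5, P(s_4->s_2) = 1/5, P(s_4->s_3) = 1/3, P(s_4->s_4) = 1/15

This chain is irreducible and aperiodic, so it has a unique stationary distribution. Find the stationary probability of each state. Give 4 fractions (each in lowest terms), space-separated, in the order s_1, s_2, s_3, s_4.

The stationary distribution satisfies pi = pi * P, i.e.:
  pi_s_1 = 1/5*pi_s_1 + 2/15*pi_s_2 + 1/15*pi_s_3 + 2/5*pi_s_4
  pi_s_2 = 4/15*pi_s_1 + 8/15*pi_s_2 + 1/15*pi_s_3 + 1/5*pi_s_4
  pi_s_3 = 1/15*pi_s_1 + 1/15*pi_s_2 + 1/5*pi_s_3 + 1/3*pi_s_4
  pi_s_4 = 7/15*pi_s_1 + 4/15*pi_s_2 + 2/3*pi_s_3 + 1/15*pi_s_4
with normalization: pi_s_1 + pi_s_2 + pi_s_3 + pi_s_4 = 1.

Using the first 3 balance equations plus normalization, the linear system A*pi = b is:
  [-4/5, 2/15, 1/15, 2/5] . pi = 0
  [4/15, -7/15, 1/15, 1/5] . pi = 0
  [1/15, 1/15, -4/5, 1/3] . pi = 0
  [1, 1, 1, 1] . pi = 1

Solving yields:
  pi_s_1 = 103/466
  pi_s_2 = 803/2796
  pi_s_3 = 122/699
  pi_s_4 = 887/2796

Verification (pi * P):
  103/466*1/5 + 803/2796*2/15 + 122/699*1/15 + 887/2796*2/5 = 103/466 = pi_s_1  (ok)
  103/466*4/15 + 803/2796*8/15 + 122/699*1/15 + 887/2796*1/5 = 803/2796 = pi_s_2  (ok)
  103/466*1/15 + 803/2796*1/15 + 122/699*1/5 + 887/2796*1/3 = 122/699 = pi_s_3  (ok)
  103/466*7/15 + 803/2796*4/15 + 122/699*2/3 + 887/2796*1/15 = 887/2796 = pi_s_4  (ok)

Answer: 103/466 803/2796 122/699 887/2796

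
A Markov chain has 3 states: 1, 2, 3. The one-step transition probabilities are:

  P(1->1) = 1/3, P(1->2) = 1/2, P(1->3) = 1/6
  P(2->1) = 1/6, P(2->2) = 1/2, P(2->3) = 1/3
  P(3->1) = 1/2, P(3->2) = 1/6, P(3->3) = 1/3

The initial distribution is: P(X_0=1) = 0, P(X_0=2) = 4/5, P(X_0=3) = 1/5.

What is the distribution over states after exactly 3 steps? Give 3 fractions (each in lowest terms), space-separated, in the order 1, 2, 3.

Answer: 343/1080 217/540 101/360

Derivation:
Propagating the distribution step by step (d_{t+1} = d_t * P):
d_0 = (1=0, 2=4/5, 3=1/5)
  d_1[1] = 0*1/3 + 4/5*1/6 + 1/5*1/2 = 7/30
  d_1[2] = 0*1/2 + 4/5*1/2 + 1/5*1/6 = 13/30
  d_1[3] = 0*1/6 + 4/5*1/3 + 1/5*1/3 = 1/3
d_1 = (1=7/30, 2=13/30, 3=1/3)
  d_2[1] = 7/30*1/3 + 13/30*1/6 + 1/3*1/2 = 19/60
  d_2[2] = 7/30*1/2 + 13/30*1/2 + 1/3*1/6 = 7/18
  d_2[3] = 7/30*1/6 + 13/30*1/3 + 1/3*1/3 = 53/180
d_2 = (1=19/60, 2=7/18, 3=53/180)
  d_3[1] = 19/60*1/3 + 7/18*1/6 + 53/180*1/2 = 343/1080
  d_3[2] = 19/60*1/2 + 7/18*1/2 + 53/180*1/6 = 217/540
  d_3[3] = 19/60*1/6 + 7/18*1/3 + 53/180*1/3 = 101/360
d_3 = (1=343/1080, 2=217/540, 3=101/360)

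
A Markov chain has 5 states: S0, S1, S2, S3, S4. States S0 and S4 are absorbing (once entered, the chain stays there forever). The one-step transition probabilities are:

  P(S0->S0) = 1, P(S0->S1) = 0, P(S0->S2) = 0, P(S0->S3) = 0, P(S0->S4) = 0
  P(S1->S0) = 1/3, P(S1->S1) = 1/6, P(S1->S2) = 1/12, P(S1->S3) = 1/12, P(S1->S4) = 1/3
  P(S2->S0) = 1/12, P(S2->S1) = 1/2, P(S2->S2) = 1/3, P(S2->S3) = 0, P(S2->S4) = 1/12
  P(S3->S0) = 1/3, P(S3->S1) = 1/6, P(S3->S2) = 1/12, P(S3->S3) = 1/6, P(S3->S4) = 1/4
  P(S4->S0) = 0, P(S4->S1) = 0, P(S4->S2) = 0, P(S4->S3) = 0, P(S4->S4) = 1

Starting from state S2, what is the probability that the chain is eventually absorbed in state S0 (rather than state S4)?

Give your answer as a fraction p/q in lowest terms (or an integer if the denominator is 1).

Let a_i = P(absorbed in S0 | start in state i).
Boundary conditions: a_S0 = 1, a_S4 = 0.
For each transient state i, a_i = sum_j P(i->j) * a_j:
  a_S1 = 1/3*a_S0 + 1/6*a_S1 + 1/12*a_S2 + 1/12*a_S3 + 1/3*a_S4
  a_S2 = 1/12*a_S0 + 1/2*a_S1 + 1/3*a_S2 + 0*a_S3 + 1/12*a_S4
  a_S3 = 1/3*a_S0 + 1/6*a_S1 + 1/12*a_S2 + 1/6*a_S3 + 1/4*a_S4

Substituting a_S0 = 1 and a_S4 = 0, rearrange to (I - Q) a = r where r[i] = P(i -> S0):
  [5/6, -1/12, -1/12] . (a_S1, a_S2, a_S3) = 1/3
  [-1/2, 2/3, 0] . (a_S1, a_S2, a_S3) = 1/12
  [-1/6, -1/12, 5/6] . (a_S1, a_S2, a_S3) = 1/3

Solving yields:
  a_S1 = 363/718
  a_S2 = 181/359
  a_S3 = 198/359

Starting state is S2, so the absorption probability is a_S2 = 181/359.

Answer: 181/359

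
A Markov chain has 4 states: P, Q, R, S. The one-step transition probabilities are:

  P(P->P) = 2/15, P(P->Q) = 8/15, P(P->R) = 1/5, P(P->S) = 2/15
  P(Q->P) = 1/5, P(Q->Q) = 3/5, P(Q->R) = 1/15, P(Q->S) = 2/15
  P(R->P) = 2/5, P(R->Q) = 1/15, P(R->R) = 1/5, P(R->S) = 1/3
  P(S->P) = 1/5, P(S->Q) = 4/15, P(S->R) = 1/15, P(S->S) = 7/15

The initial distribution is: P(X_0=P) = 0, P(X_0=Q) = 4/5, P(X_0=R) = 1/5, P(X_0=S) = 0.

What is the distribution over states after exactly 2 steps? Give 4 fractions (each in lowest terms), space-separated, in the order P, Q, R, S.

Propagating the distribution step by step (d_{t+1} = d_t * P):
d_0 = (P=0, Q=4/5, R=1/5, S=0)
  d_1[P] = 0*2/15 + 4/5*1/5 + 1/5*2/5 + 0*1/5 = 6/25
  d_1[Q] = 0*8/15 + 4/5*3/5 + 1/5*1/15 + 0*4/15 = 37/75
  d_1[R] = 0*1/5 + 4/5*1/15 + 1/5*1/5 + 0*1/15 = 7/75
  d_1[S] = 0*2/15 + 4/5*2/15 + 1/5*1/3 + 0*7/15 = 13/75
d_1 = (P=6/25, Q=37/75, R=7/75, S=13/75)
  d_2[P] = 6/25*2/15 + 37/75*1/5 + 7/75*2/5 + 13/75*1/5 = 76/375
  d_2[Q] = 6/25*8/15 + 37/75*3/5 + 7/75*1/15 + 13/75*4/15 = 536/1125
  d_2[R] = 6/25*1/5 + 37/75*1/15 + 7/75*1/5 + 13/75*1/15 = 1/9
  d_2[S] = 6/25*2/15 + 37/75*2/15 + 7/75*1/3 + 13/75*7/15 = 236/1125
d_2 = (P=76/375, Q=536/1125, R=1/9, S=236/1125)

Answer: 76/375 536/1125 1/9 236/1125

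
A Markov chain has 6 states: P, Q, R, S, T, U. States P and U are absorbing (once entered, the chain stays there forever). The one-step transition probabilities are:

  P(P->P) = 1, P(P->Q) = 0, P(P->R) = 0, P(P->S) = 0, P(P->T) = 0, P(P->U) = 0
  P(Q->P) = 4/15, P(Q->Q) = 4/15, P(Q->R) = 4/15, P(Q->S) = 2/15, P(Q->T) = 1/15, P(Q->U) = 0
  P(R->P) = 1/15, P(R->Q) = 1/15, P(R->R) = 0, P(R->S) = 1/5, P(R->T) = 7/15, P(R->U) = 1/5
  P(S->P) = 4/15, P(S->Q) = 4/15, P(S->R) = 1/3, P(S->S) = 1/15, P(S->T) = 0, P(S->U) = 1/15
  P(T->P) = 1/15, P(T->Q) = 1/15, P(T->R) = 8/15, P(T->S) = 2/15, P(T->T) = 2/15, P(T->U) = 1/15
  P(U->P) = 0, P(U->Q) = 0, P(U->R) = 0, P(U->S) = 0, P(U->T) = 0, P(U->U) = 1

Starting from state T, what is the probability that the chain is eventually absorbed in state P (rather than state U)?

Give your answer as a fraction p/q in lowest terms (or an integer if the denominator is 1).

Answer: 195/358

Derivation:
Let a_i = P(absorbed in P | start in state i).
Boundary conditions: a_P = 1, a_U = 0.
For each transient state i, a_i = sum_j P(i->j) * a_j:
  a_Q = 4/15*a_P + 4/15*a_Q + 4/15*a_R + 2/15*a_S + 1/15*a_T + 0*a_U
  a_R = 1/15*a_P + 1/15*a_Q + 0*a_R + 1/5*a_S + 7/15*a_T + 1/5*a_U
  a_S = 4/15*a_P + 4/15*a_Q + 1/3*a_R + 1/15*a_S + 0*a_T + 1/15*a_U
  a_T = 1/15*a_P + 1/15*a_Q + 8/15*a_R + 2/15*a_S + 2/15*a_T + 1/15*a_U

Substituting a_P = 1 and a_U = 0, rearrange to (I - Q) a = r where r[i] = P(i -> P):
  [11/15, -4/15, -2/15, -1/15] . (a_Q, a_R, a_S, a_T) = 4/15
  [-1/15, 1, -1/5, -7/15] . (a_Q, a_R, a_S, a_T) = 1/15
  [-4/15, -1/3, 14/15, 0] . (a_Q, a_R, a_S, a_T) = 4/15
  [-1/15, -8/15, -2/15, 13/15] . (a_Q, a_R, a_S, a_T) = 1/15

Solving yields:
  a_Q = 257/358
  a_R = 90/179
  a_S = 120/179
  a_T = 195/358

Starting state is T, so the absorption probability is a_T = 195/358.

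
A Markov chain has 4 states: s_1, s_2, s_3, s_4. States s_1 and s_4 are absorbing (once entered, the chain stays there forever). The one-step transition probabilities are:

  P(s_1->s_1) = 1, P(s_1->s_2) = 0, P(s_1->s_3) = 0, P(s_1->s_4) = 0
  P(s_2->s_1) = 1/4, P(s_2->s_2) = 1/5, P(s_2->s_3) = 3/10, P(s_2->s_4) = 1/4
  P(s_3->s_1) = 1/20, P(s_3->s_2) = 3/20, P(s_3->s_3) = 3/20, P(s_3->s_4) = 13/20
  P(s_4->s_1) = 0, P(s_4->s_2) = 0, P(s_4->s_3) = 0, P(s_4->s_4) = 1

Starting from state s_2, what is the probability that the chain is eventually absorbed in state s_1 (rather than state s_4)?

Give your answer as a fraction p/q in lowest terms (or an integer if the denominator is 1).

Answer: 91/254

Derivation:
Let a_i = P(absorbed in s_1 | start in state i).
Boundary conditions: a_s_1 = 1, a_s_4 = 0.
For each transient state i, a_i = sum_j P(i->j) * a_j:
  a_s_2 = 1/4*a_s_1 + 1/5*a_s_2 + 3/10*a_s_3 + 1/4*a_s_4
  a_s_3 = 1/20*a_s_1 + 3/20*a_s_2 + 3/20*a_s_3 + 13/20*a_s_4

Substituting a_s_1 = 1 and a_s_4 = 0, rearrange to (I - Q) a = r where r[i] = P(i -> s_1):
  [4/5, -3/10] . (a_s_2, a_s_3) = 1/4
  [-3/20, 17/20] . (a_s_2, a_s_3) = 1/20

Solving yields:
  a_s_2 = 91/254
  a_s_3 = 31/254

Starting state is s_2, so the absorption probability is a_s_2 = 91/254.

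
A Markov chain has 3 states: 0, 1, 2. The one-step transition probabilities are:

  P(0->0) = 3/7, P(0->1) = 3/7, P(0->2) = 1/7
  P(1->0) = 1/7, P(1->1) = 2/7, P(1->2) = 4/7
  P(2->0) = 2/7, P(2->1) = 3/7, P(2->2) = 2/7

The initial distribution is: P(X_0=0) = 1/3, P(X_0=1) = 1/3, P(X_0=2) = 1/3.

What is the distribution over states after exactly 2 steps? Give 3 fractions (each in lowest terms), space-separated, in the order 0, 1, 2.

Answer: 40/147 55/147 52/147

Derivation:
Propagating the distribution step by step (d_{t+1} = d_t * P):
d_0 = (0=1/3, 1=1/3, 2=1/3)
  d_1[0] = 1/3*3/7 + 1/3*1/7 + 1/3*2/7 = 2/7
  d_1[1] = 1/3*3/7 + 1/3*2/7 + 1/3*3/7 = 8/21
  d_1[2] = 1/3*1/7 + 1/3*4/7 + 1/3*2/7 = 1/3
d_1 = (0=2/7, 1=8/21, 2=1/3)
  d_2[0] = 2/7*3/7 + 8/21*1/7 + 1/3*2/7 = 40/147
  d_2[1] = 2/7*3/7 + 8/21*2/7 + 1/3*3/7 = 55/147
  d_2[2] = 2/7*1/7 + 8/21*4/7 + 1/3*2/7 = 52/147
d_2 = (0=40/147, 1=55/147, 2=52/147)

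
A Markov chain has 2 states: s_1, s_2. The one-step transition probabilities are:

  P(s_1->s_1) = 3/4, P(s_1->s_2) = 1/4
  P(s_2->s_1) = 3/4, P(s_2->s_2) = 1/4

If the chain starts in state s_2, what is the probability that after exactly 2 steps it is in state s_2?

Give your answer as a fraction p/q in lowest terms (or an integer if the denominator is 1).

Answer: 1/4

Derivation:
Computing P^2 by repeated multiplication:
P^1 =
  s_1: [3/4, 1/4]
  s_2: [3/4, 1/4]
P^2 =
  s_1: [3/4, 1/4]
  s_2: [3/4, 1/4]

(P^2)[s_2 -> s_2] = 1/4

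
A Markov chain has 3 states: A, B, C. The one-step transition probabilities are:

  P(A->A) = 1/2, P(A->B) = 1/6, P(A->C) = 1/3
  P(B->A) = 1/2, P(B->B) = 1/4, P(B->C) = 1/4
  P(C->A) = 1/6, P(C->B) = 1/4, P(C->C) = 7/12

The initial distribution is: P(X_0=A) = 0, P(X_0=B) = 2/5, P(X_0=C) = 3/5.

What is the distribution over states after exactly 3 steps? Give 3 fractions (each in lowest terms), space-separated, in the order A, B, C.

Answer: 43/120 53/240 101/240

Derivation:
Propagating the distribution step by step (d_{t+1} = d_t * P):
d_0 = (A=0, B=2/5, C=3/5)
  d_1[A] = 0*1/2 + 2/5*1/2 + 3/5*1/6 = 3/10
  d_1[B] = 0*1/6 + 2/5*1/4 + 3/5*1/4 = 1/4
  d_1[C] = 0*1/3 + 2/5*1/4 + 3/5*7/12 = 9/20
d_1 = (A=3/10, B=1/4, C=9/20)
  d_2[A] = 3/10*1/2 + 1/4*1/2 + 9/20*1/6 = 7/20
  d_2[B] = 3/10*1/6 + 1/4*1/4 + 9/20*1/4 = 9/40
  d_2[C] = 3/10*1/3 + 1/4*1/4 + 9/20*7/12 = 17/40
d_2 = (A=7/20, B=9/40, C=17/40)
  d_3[A] = 7/20*1/2 + 9/40*1/2 + 17/40*1/6 = 43/120
  d_3[B] = 7/20*1/6 + 9/40*1/4 + 17/40*1/4 = 53/240
  d_3[C] = 7/20*1/3 + 9/40*1/4 + 17/40*7/12 = 101/240
d_3 = (A=43/120, B=53/240, C=101/240)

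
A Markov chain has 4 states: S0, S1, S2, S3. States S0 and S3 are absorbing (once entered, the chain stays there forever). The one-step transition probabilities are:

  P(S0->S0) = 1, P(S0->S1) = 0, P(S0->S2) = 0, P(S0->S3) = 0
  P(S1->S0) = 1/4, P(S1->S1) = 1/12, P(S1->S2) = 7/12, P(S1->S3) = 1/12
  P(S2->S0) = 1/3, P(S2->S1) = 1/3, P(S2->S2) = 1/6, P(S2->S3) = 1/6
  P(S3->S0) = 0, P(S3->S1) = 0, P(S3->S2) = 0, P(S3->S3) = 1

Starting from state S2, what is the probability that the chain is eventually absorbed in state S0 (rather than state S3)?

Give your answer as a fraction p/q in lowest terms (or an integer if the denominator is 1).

Let a_i = P(absorbed in S0 | start in state i).
Boundary conditions: a_S0 = 1, a_S3 = 0.
For each transient state i, a_i = sum_j P(i->j) * a_j:
  a_S1 = 1/4*a_S0 + 1/12*a_S1 + 7/12*a_S2 + 1/12*a_S3
  a_S2 = 1/3*a_S0 + 1/3*a_S1 + 1/6*a_S2 + 1/6*a_S3

Substituting a_S0 = 1 and a_S3 = 0, rearrange to (I - Q) a = r where r[i] = P(i -> S0):
  [11/12, -7/12] . (a_S1, a_S2) = 1/4
  [-1/3, 5/6] . (a_S1, a_S2) = 1/3

Solving yields:
  a_S1 = 29/41
  a_S2 = 28/41

Starting state is S2, so the absorption probability is a_S2 = 28/41.

Answer: 28/41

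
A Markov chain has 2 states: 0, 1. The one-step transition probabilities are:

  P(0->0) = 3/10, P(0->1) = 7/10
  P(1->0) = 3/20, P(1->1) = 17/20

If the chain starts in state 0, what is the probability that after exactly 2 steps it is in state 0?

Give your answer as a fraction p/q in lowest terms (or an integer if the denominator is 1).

Answer: 39/200

Derivation:
Computing P^2 by repeated multiplication:
P^1 =
  0: [3/10, 7/10]
  1: [3/20, 17/20]
P^2 =
  0: [39/200, 161/200]
  1: [69/400, 331/400]

(P^2)[0 -> 0] = 39/200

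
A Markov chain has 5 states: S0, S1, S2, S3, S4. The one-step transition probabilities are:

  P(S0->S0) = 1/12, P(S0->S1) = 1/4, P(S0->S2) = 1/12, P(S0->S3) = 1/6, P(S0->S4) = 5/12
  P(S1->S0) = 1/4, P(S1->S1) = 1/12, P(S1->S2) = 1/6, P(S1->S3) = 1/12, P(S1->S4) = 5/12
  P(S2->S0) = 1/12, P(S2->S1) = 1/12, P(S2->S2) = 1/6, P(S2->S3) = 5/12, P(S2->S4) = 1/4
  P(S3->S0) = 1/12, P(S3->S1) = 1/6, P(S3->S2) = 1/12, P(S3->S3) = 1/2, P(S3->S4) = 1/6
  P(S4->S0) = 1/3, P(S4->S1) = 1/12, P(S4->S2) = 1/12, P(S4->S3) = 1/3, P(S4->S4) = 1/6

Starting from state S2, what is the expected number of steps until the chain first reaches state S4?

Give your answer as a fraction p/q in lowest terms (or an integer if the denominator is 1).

Let h_i = expected steps to first reach S4 from state i.
Boundary: h_S4 = 0.
First-step equations for the other states:
  h_S0 = 1 + 1/12*h_S0 + 1/4*h_S1 + 1/12*h_S2 + 1/6*h_S3 + 5/12*h_S4
  h_S1 = 1 + 1/4*h_S0 + 1/12*h_S1 + 1/6*h_S2 + 1/12*h_S3 + 5/12*h_S4
  h_S2 = 1 + 1/12*h_S0 + 1/12*h_S1 + 1/6*h_S2 + 5/12*h_S3 + 1/4*h_S4
  h_S3 = 1 + 1/12*h_S0 + 1/6*h_S1 + 1/12*h_S2 + 1/2*h_S3 + 1/6*h_S4

Substituting h_S4 = 0 and rearranging gives the linear system (I - Q) h = 1:
  [11/12, -1/4, -1/12, -1/6] . (h_S0, h_S1, h_S2, h_S3) = 1
  [-1/4, 11/12, -1/6, -1/12] . (h_S0, h_S1, h_S2, h_S3) = 1
  [-1/12, -1/12, 5/6, -5/12] . (h_S0, h_S1, h_S2, h_S3) = 1
  [-1/12, -1/6, -1/12, 1/2] . (h_S0, h_S1, h_S2, h_S3) = 1

Solving yields:
  h_S0 = 2480/823
  h_S1 = 2464/823
  h_S2 = 3188/823
  h_S3 = 3412/823

Starting state is S2, so the expected hitting time is h_S2 = 3188/823.

Answer: 3188/823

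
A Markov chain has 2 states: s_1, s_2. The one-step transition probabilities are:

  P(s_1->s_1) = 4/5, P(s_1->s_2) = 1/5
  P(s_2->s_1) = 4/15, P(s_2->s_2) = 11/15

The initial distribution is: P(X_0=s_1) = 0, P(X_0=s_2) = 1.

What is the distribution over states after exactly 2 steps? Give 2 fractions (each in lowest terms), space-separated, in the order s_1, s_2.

Answer: 92/225 133/225

Derivation:
Propagating the distribution step by step (d_{t+1} = d_t * P):
d_0 = (s_1=0, s_2=1)
  d_1[s_1] = 0*4/5 + 1*4/15 = 4/15
  d_1[s_2] = 0*1/5 + 1*11/15 = 11/15
d_1 = (s_1=4/15, s_2=11/15)
  d_2[s_1] = 4/15*4/5 + 11/15*4/15 = 92/225
  d_2[s_2] = 4/15*1/5 + 11/15*11/15 = 133/225
d_2 = (s_1=92/225, s_2=133/225)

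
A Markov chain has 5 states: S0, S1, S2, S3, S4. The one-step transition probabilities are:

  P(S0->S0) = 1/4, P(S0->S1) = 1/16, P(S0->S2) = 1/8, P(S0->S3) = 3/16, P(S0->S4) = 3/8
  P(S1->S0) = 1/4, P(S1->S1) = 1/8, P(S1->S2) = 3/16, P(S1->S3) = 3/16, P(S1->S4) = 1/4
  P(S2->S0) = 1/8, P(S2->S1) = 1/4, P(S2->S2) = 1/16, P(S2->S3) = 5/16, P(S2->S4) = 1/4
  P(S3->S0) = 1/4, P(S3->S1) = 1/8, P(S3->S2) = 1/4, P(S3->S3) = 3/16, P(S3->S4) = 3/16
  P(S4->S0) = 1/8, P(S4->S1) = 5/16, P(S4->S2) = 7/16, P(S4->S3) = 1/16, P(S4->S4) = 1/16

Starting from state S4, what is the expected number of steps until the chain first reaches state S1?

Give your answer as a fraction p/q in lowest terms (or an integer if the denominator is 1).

Let h_i = expected steps to first reach S1 from state i.
Boundary: h_S1 = 0.
First-step equations for the other states:
  h_S0 = 1 + 1/4*h_S0 + 1/16*h_S1 + 1/8*h_S2 + 3/16*h_S3 + 3/8*h_S4
  h_S2 = 1 + 1/8*h_S0 + 1/4*h_S1 + 1/16*h_S2 + 5/16*h_S3 + 1/4*h_S4
  h_S3 = 1 + 1/4*h_S0 + 1/8*h_S1 + 1/4*h_S2 + 3/16*h_S3 + 3/16*h_S4
  h_S4 = 1 + 1/8*h_S0 + 5/16*h_S1 + 7/16*h_S2 + 1/16*h_S3 + 1/16*h_S4

Substituting h_S1 = 0 and rearranging gives the linear system (I - Q) h = 1:
  [3/4, -1/8, -3/16, -3/8] . (h_S0, h_S2, h_S3, h_S4) = 1
  [-1/8, 15/16, -5/16, -1/4] . (h_S0, h_S2, h_S3, h_S4) = 1
  [-1/4, -1/4, 13/16, -3/16] . (h_S0, h_S2, h_S3, h_S4) = 1
  [-1/8, -7/16, -1/16, 15/16] . (h_S0, h_S2, h_S3, h_S4) = 1

Solving yields:
  h_S0 = 11416/1977
  h_S2 = 3216/659
  h_S3 = 10960/1977
  h_S4 = 8864/1977

Starting state is S4, so the expected hitting time is h_S4 = 8864/1977.

Answer: 8864/1977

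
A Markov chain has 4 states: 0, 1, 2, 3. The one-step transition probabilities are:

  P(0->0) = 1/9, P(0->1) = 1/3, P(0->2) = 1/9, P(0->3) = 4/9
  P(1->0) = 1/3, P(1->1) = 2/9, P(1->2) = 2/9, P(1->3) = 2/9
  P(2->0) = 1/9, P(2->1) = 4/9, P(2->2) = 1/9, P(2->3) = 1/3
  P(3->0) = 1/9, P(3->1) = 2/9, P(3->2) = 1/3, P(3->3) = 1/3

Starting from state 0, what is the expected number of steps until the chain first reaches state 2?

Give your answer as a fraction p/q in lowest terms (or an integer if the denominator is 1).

Let h_i = expected steps to first reach 2 from state i.
Boundary: h_2 = 0.
First-step equations for the other states:
  h_0 = 1 + 1/9*h_0 + 1/3*h_1 + 1/9*h_2 + 4/9*h_3
  h_1 = 1 + 1/3*h_0 + 2/9*h_1 + 2/9*h_2 + 2/9*h_3
  h_3 = 1 + 1/9*h_0 + 2/9*h_1 + 1/3*h_2 + 1/3*h_3

Substituting h_2 = 0 and rearranging gives the linear system (I - Q) h = 1:
  [8/9, -1/3, -4/9] . (h_0, h_1, h_3) = 1
  [-1/3, 7/9, -2/9] . (h_0, h_1, h_3) = 1
  [-1/9, -2/9, 2/3] . (h_0, h_1, h_3) = 1

Solving yields:
  h_0 = 147/32
  h_1 = 69/16
  h_3 = 237/64

Starting state is 0, so the expected hitting time is h_0 = 147/32.

Answer: 147/32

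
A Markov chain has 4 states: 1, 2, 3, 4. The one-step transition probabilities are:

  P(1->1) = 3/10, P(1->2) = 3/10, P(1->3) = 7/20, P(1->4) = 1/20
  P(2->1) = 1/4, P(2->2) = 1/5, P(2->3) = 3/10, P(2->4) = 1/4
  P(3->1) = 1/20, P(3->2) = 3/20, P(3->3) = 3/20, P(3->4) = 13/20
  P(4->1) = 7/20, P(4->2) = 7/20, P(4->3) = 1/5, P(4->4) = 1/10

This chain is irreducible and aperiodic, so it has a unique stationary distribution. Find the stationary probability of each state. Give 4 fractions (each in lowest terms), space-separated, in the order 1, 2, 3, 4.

The stationary distribution satisfies pi = pi * P, i.e.:
  pi_1 = 3/10*pi_1 + 1/4*pi_2 + 1/20*pi_3 + 7/20*pi_4
  pi_2 = 3/10*pi_1 + 1/5*pi_2 + 3/20*pi_3 + 7/20*pi_4
  pi_3 = 7/20*pi_1 + 3/10*pi_2 + 3/20*pi_3 + 1/5*pi_4
  pi_4 = 1/20*pi_1 + 1/4*pi_2 + 13/20*pi_3 + 1/10*pi_4
with normalization: pi_1 + pi_2 + pi_3 + pi_4 = 1.

Using the first 3 balance equations plus normalization, the linear system A*pi = b is:
  [-7/10, 1/4, 1/20, 7/20] . pi = 0
  [3/10, -4/5, 3/20, 7/20] . pi = 0
  [7/20, 3/10, -17/20, 1/5] . pi = 0
  [1, 1, 1, 1] . pi = 1

Solving yields:
  pi_1 = 2539/10647
  pi_2 = 890/3549
  pi_3 = 2645/10647
  pi_4 = 133/507

Verification (pi * P):
  2539/10647*3/10 + 890/3549*1/4 + 2645/10647*1/20 + 133/507*7/20 = 2539/10647 = pi_1  (ok)
  2539/10647*3/10 + 890/3549*1/5 + 2645/10647*3/20 + 133/507*7/20 = 890/3549 = pi_2  (ok)
  2539/10647*7/20 + 890/3549*3/10 + 2645/10647*3/20 + 133/507*1/5 = 2645/10647 = pi_3  (ok)
  2539/10647*1/20 + 890/3549*1/4 + 2645/10647*13/20 + 133/507*1/10 = 133/507 = pi_4  (ok)

Answer: 2539/10647 890/3549 2645/10647 133/507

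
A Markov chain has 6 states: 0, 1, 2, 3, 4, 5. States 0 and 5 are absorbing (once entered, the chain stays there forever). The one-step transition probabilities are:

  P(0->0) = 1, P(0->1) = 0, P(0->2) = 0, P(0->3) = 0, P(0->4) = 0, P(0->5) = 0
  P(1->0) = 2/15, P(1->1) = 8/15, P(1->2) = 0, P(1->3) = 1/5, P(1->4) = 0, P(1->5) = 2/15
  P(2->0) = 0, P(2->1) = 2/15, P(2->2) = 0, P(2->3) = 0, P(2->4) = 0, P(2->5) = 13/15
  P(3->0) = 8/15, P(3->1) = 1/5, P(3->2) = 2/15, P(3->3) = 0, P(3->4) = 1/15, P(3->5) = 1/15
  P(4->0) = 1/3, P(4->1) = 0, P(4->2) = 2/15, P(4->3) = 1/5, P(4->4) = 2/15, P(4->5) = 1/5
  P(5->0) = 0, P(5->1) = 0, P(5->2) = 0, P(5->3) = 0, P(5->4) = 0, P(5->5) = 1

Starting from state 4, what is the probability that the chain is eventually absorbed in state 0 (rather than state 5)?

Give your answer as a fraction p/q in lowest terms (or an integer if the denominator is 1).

Answer: 3390/6079

Derivation:
Let a_i = P(absorbed in 0 | start in state i).
Boundary conditions: a_0 = 1, a_5 = 0.
For each transient state i, a_i = sum_j P(i->j) * a_j:
  a_1 = 2/15*a_0 + 8/15*a_1 + 0*a_2 + 1/5*a_3 + 0*a_4 + 2/15*a_5
  a_2 = 0*a_0 + 2/15*a_1 + 0*a_2 + 0*a_3 + 0*a_4 + 13/15*a_5
  a_3 = 8/15*a_0 + 1/5*a_1 + 2/15*a_2 + 0*a_3 + 1/15*a_4 + 1/15*a_5
  a_4 = 1/3*a_0 + 0*a_1 + 2/15*a_2 + 1/5*a_3 + 2/15*a_4 + 1/5*a_5

Substituting a_0 = 1 and a_5 = 0, rearrange to (I - Q) a = r where r[i] = P(i -> 0):
  [7/15, 0, -1/5, 0] . (a_1, a_2, a_3, a_4) = 2/15
  [-2/15, 1, 0, 0] . (a_1, a_2, a_3, a_4) = 0
  [-1/5, -2/15, 1, -1/15] . (a_1, a_2, a_3, a_4) = 8/15
  [0, -2/15, -1/5, 13/15] . (a_1, a_2, a_3, a_4) = 1/3

Solving yields:
  a_1 = 3555/6079
  a_2 = 474/6079
  a_3 = 12727/18237
  a_4 = 3390/6079

Starting state is 4, so the absorption probability is a_4 = 3390/6079.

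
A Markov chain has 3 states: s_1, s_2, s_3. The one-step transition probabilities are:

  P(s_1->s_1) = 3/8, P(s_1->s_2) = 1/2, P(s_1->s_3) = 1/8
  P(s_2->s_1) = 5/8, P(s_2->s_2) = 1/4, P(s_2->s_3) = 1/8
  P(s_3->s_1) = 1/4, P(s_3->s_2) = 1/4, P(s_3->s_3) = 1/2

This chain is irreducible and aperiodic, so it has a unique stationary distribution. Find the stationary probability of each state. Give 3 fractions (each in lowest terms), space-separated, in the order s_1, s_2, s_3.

Answer: 11/25 9/25 1/5

Derivation:
The stationary distribution satisfies pi = pi * P, i.e.:
  pi_s_1 = 3/8*pi_s_1 + 5/8*pi_s_2 + 1/4*pi_s_3
  pi_s_2 = 1/2*pi_s_1 + 1/4*pi_s_2 + 1/4*pi_s_3
  pi_s_3 = 1/8*pi_s_1 + 1/8*pi_s_2 + 1/2*pi_s_3
with normalization: pi_s_1 + pi_s_2 + pi_s_3 = 1.

Using the first 2 balance equations plus normalization, the linear system A*pi = b is:
  [-5/8, 5/8, 1/4] . pi = 0
  [1/2, -3/4, 1/4] . pi = 0
  [1, 1, 1] . pi = 1

Solving yields:
  pi_s_1 = 11/25
  pi_s_2 = 9/25
  pi_s_3 = 1/5

Verification (pi * P):
  11/25*3/8 + 9/25*5/8 + 1/5*1/4 = 11/25 = pi_s_1  (ok)
  11/25*1/2 + 9/25*1/4 + 1/5*1/4 = 9/25 = pi_s_2  (ok)
  11/25*1/8 + 9/25*1/8 + 1/5*1/2 = 1/5 = pi_s_3  (ok)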